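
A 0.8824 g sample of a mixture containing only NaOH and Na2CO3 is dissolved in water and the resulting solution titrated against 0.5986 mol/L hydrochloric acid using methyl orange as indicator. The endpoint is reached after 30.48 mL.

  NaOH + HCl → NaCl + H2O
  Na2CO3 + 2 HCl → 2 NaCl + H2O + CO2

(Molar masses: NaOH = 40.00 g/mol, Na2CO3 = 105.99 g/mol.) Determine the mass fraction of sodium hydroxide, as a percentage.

n(HCl) = 0.03048 × 0.5986 = 0.01825 mol
Let x = n(NaOH), y = n(Na2CO3).
Titrant: 1x + 2y = 0.01825;  mass: 40.00x + 105.99y = 0.8824
Solving, x = 6.503 × 10^-3 mol, y = 5.871 × 10^-3 mol
mass of NaOH = 6.503 × 10^-3 × 40.00 = 0.2601 g
% NaOH = 0.2601 / 0.8824 × 100 = 29.48 %

29.48 %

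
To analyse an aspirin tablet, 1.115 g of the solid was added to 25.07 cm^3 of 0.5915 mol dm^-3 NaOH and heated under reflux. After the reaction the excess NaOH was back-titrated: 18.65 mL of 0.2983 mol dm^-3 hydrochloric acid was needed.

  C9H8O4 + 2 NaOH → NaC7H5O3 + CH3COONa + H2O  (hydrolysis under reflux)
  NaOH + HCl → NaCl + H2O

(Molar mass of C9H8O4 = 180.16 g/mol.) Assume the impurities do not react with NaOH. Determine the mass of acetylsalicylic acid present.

0.8346 g

n(NaOH) added = 0.02507 × 0.5915 = 0.01483 mol
n(HCl) used in back-titration = 0.01865 × 0.2983 = 5.563 × 10^-3 mol
n(NaOH) left over = 5.563 × 10^-3 mol (1:1 ratio)
n(NaOH) consumed by analyte = 0.01483 − 5.563 × 10^-3 = 9.266 × 10^-3 mol
From the 1:2 ratio, n(C9H8O4) = 1/2 × 9.266 × 10^-3 = 4.633 × 10^-3 mol
mass of C9H8O4 = 4.633 × 10^-3 × 180.16 = 0.8346 g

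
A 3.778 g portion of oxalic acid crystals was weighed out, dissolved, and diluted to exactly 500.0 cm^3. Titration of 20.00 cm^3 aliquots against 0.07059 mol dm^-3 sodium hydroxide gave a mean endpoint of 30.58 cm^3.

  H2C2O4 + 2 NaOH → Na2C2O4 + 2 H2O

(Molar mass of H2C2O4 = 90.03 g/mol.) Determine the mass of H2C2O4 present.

n(NaOH) per titration = 0.03058 × 0.07059 = 2.159 × 10^-3 mol
From the 1:2 ratio, n(H2C2O4) in each aliquot = 1/2 × 2.159 × 10^-3 = 1.079 × 10^-3 mol
n(H2C2O4) in the whole flask = 1.079 × 10^-3 × 500.0/20.00 = 0.02698 mol
mass of H2C2O4 = 0.02698 × 90.03 = 2.429 g

2.429 g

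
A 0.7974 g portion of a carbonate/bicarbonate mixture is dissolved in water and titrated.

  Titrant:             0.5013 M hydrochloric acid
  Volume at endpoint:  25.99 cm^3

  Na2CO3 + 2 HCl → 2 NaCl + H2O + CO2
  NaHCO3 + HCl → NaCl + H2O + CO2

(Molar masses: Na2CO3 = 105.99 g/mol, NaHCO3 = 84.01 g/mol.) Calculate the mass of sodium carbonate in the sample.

0.5077 g

n(HCl) = 0.02599 × 0.5013 = 0.01303 mol
Let x = n(Na2CO3), y = n(NaHCO3).
Titrant: 2x + 1y = 0.01303;  mass: 105.99x + 84.01y = 0.7974
Solving, x = 4.790 × 10^-3 mol, y = 3.448 × 10^-3 mol
mass of Na2CO3 = 4.790 × 10^-3 × 105.99 = 0.5077 g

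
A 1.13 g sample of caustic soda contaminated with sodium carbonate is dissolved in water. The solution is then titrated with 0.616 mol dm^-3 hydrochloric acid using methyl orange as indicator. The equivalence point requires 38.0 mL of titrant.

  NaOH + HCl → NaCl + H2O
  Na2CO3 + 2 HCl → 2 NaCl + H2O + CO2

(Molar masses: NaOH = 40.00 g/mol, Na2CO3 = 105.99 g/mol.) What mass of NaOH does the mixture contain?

n(HCl) = 0.0380 × 0.616 = 0.0234 mol
Let x = n(NaOH), y = n(Na2CO3).
Titrant: 1x + 2y = 0.0234;  mass: 40.00x + 105.99y = 1.13
Solving, x = 8.50 × 10^-3 mol, y = 7.45 × 10^-3 mol
mass of NaOH = 8.50 × 10^-3 × 40.00 = 0.340 g

0.340 g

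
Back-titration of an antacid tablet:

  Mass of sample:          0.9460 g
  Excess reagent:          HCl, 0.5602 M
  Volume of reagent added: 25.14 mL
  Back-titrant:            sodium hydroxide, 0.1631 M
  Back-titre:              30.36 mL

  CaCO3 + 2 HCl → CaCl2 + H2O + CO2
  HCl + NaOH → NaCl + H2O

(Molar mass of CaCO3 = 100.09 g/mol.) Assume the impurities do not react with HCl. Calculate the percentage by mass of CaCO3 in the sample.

48.31 %

n(HCl) added = 0.02514 × 0.5602 = 0.01408 mol
n(NaOH) used in back-titration = 0.03036 × 0.1631 = 4.952 × 10^-3 mol
n(HCl) left over = 4.952 × 10^-3 mol (1:1 ratio)
n(HCl) consumed by analyte = 0.01408 − 4.952 × 10^-3 = 9.132 × 10^-3 mol
From the 1:2 ratio, n(CaCO3) = 1/2 × 9.132 × 10^-3 = 4.566 × 10^-3 mol
mass of CaCO3 = 4.566 × 10^-3 × 100.09 = 0.4570 g
% CaCO3 = 0.4570 / 0.9460 × 100 = 48.31 %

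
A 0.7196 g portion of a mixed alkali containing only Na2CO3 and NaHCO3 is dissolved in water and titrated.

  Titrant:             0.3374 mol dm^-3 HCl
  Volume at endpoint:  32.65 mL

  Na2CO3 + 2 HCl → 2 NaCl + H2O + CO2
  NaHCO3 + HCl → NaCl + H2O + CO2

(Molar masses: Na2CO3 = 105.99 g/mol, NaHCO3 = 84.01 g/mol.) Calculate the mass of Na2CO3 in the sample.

n(HCl) = 0.03265 × 0.3374 = 0.01102 mol
Let x = n(Na2CO3), y = n(NaHCO3).
Titrant: 2x + 1y = 0.01102;  mass: 105.99x + 84.01y = 0.7196
Solving, x = 3.319 × 10^-3 mol, y = 4.379 × 10^-3 mol
mass of Na2CO3 = 3.319 × 10^-3 × 105.99 = 0.3518 g

0.3518 g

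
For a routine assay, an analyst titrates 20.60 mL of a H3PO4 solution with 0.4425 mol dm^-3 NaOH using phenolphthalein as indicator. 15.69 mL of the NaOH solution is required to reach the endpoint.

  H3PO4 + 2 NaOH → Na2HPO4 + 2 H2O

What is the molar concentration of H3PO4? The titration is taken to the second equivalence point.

n(NaOH) = 0.01569 L × 0.4425 mol/L = 6.943 × 10^-3 mol
From the 1:2 mole ratio, n(H3PO4) = 1/2 × 6.943 × 10^-3 = 3.471 × 10^-3 mol
[H3PO4] = 3.471 × 10^-3 mol / 0.02060 L = 0.1685 mol/L

0.1685 mol/L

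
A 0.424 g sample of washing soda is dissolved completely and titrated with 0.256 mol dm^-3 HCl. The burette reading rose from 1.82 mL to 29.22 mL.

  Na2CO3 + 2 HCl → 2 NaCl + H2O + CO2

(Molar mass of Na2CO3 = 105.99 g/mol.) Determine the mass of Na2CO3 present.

0.372 g

n(HCl) = 0.0274 L × 0.256 mol/L = 7.01 × 10^-3 mol
From the 1:2 ratio, n(Na2CO3) = 1/2 × 7.01 × 10^-3 = 3.51 × 10^-3 mol
mass of Na2CO3 = 3.51 × 10^-3 × 105.99 g/mol = 0.372 g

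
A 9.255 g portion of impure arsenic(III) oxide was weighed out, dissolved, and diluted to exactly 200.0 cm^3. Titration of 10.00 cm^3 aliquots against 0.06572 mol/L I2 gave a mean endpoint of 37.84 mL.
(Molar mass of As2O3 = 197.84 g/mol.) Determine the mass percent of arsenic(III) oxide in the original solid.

As2O3 + 2 I2 + 2 H2O → As2O5 + 4 HI
n(I2) per titration = 0.03784 × 0.06572 = 2.487 × 10^-3 mol
From the 1:2 ratio, n(As2O3) in each aliquot = 1/2 × 2.487 × 10^-3 = 1.243 × 10^-3 mol
n(As2O3) in the whole flask = 1.243 × 10^-3 × 200.0/10.00 = 0.02487 mol
mass of As2O3 = 0.02487 × 197.84 = 4.920 g
% As2O3 = 4.920 / 9.255 × 100 = 53.16 %

53.16 %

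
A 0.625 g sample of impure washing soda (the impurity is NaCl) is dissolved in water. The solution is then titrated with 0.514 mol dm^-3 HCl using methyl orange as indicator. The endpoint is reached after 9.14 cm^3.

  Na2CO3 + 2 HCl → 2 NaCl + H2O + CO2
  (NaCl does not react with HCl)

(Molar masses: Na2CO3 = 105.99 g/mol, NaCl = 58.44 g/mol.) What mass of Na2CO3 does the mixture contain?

n(HCl) = 0.00914 × 0.514 = 4.70 × 10^-3 mol
Let x = n(Na2CO3), y = n(NaCl).
Titrant: 2x = 4.70 × 10^-3;  mass: 105.99x + 58.44y = 0.625
Solving, x = 2.35 × 10^-3 mol, y = 6.43 × 10^-3 mol
mass of Na2CO3 = 2.35 × 10^-3 × 105.99 = 0.249 g

0.249 g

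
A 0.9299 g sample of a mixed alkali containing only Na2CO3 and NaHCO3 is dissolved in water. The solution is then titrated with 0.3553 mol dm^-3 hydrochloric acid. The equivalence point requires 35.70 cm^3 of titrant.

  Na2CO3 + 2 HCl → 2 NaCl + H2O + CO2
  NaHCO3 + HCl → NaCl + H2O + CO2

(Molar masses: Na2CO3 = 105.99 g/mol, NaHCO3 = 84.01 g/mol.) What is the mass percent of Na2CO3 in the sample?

n(HCl) = 0.03570 × 0.3553 = 0.01268 mol
Let x = n(Na2CO3), y = n(NaHCO3).
Titrant: 2x + 1y = 0.01268;  mass: 105.99x + 84.01y = 0.9299
Solving, x = 2.188 × 10^-3 mol, y = 8.309 × 10^-3 mol
mass of Na2CO3 = 2.188 × 10^-3 × 105.99 = 0.2319 g
% Na2CO3 = 0.2319 / 0.9299 × 100 = 24.93 %

24.93 %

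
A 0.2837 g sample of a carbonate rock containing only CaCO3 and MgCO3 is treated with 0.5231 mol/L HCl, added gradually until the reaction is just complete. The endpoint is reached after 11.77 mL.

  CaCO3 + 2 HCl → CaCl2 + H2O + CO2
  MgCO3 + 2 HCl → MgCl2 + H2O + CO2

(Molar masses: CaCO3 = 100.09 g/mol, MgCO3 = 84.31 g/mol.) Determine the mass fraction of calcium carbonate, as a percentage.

54.01 %

n(HCl) = 0.01177 × 0.5231 = 6.157 × 10^-3 mol
Let x = n(CaCO3), y = n(MgCO3).
Titrant: 2x + 2y = 6.157 × 10^-3;  mass: 100.09x + 84.31y = 0.2837
Solving, x = 1.531 × 10^-3 mol, y = 1.548 × 10^-3 mol
mass of CaCO3 = 1.531 × 10^-3 × 100.09 = 0.1532 g
% CaCO3 = 0.1532 / 0.2837 × 100 = 54.01 %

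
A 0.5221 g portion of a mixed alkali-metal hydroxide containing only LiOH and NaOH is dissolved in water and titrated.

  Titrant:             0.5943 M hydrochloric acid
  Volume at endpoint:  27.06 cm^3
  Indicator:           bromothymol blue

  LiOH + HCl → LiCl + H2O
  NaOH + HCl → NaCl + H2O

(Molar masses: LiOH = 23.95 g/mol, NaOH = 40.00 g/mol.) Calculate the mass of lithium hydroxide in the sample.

n(HCl) = 0.02706 × 0.5943 = 0.01608 mol
Let x = n(LiOH), y = n(NaOH).
Titrant: 1x + 1y = 0.01608;  mass: 23.95x + 40.00y = 0.5221
Solving, x = 7.550 × 10^-3 mol, y = 8.532 × 10^-3 mol
mass of LiOH = 7.550 × 10^-3 × 23.95 = 0.1808 g

0.1808 g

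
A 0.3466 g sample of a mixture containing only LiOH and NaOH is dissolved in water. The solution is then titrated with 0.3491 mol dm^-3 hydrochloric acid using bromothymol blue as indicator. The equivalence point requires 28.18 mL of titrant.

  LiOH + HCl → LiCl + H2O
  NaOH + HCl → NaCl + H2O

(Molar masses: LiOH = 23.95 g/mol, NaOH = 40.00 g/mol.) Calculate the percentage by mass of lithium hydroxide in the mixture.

20.19 %

n(HCl) = 0.02818 × 0.3491 = 9.838 × 10^-3 mol
Let x = n(LiOH), y = n(NaOH).
Titrant: 1x + 1y = 9.838 × 10^-3;  mass: 23.95x + 40.00y = 0.3466
Solving, x = 2.922 × 10^-3 mol, y = 6.915 × 10^-3 mol
mass of LiOH = 2.922 × 10^-3 × 23.95 = 0.06999 g
% LiOH = 0.06999 / 0.3466 × 100 = 20.19 %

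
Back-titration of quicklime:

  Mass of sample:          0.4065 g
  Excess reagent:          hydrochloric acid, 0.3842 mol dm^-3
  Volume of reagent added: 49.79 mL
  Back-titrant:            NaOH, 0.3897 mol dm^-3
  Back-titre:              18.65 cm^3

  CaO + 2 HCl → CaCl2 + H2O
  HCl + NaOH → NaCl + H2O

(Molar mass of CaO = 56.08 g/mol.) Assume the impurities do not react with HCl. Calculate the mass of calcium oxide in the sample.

0.3326 g

n(HCl) added = 0.04979 × 0.3842 = 0.01913 mol
n(NaOH) used in back-titration = 0.01865 × 0.3897 = 7.268 × 10^-3 mol
n(HCl) left over = 7.268 × 10^-3 mol (1:1 ratio)
n(HCl) consumed by analyte = 0.01913 − 7.268 × 10^-3 = 0.01186 mol
From the 1:2 ratio, n(CaO) = 1/2 × 0.01186 = 5.931 × 10^-3 mol
mass of CaO = 5.931 × 10^-3 × 56.08 = 0.3326 g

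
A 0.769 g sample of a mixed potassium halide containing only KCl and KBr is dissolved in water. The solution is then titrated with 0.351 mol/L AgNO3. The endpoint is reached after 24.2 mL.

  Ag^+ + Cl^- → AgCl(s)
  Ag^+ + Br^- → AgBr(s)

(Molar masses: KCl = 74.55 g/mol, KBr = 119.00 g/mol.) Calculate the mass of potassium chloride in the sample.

0.406 g

n(AgNO3) = 0.0242 × 0.351 = 8.49 × 10^-3 mol
Let x = n(KCl), y = n(KBr).
Titrant: 1x + 1y = 8.49 × 10^-3;  mass: 74.55x + 119.00y = 0.769
Solving, x = 5.44 × 10^-3 mol, y = 3.05 × 10^-3 mol
mass of KCl = 5.44 × 10^-3 × 74.55 = 0.406 g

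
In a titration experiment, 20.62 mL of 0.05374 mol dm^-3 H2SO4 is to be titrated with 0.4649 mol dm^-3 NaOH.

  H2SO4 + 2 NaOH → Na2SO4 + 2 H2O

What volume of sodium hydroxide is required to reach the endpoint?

n(H2SO4) = 0.02062 L × 0.05374 mol/L = 1.108 × 10^-3 mol
From the 2:1 stoichiometry, n(NaOH) = 2/1 × 1.108 × 10^-3 = 2.216 × 10^-3 mol
V(NaOH) = 2.216 × 10^-3 mol / 0.4649 mol/L = 0.004767 L = 4.767 mL

4.767 mL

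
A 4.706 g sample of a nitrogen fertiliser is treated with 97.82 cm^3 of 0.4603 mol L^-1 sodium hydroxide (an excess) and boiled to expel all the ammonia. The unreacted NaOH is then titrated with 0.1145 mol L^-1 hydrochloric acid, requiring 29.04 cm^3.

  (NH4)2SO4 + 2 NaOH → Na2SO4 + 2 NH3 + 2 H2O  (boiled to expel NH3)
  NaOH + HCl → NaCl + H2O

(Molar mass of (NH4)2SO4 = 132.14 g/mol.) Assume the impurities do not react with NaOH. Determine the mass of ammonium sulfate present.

n(NaOH) added = 0.09782 × 0.4603 = 0.04503 mol
n(HCl) used in back-titration = 0.02904 × 0.1145 = 3.325 × 10^-3 mol
n(NaOH) left over = 3.325 × 10^-3 mol (1:1 ratio)
n(NaOH) consumed by analyte = 0.04503 − 3.325 × 10^-3 = 0.04170 mol
From the 1:2 ratio, n((NH4)2SO4) = 1/2 × 0.04170 = 0.02085 mol
mass of (NH4)2SO4 = 0.02085 × 132.14 = 2.755 g

2.755 g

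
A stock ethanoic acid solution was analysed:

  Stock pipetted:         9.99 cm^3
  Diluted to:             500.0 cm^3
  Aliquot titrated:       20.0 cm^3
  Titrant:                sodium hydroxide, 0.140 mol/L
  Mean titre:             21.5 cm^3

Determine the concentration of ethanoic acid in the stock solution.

7.53 mol/L

CH3COOH + NaOH → CH3COONa + H2O
n(NaOH) = 0.0215 × 0.140 = 3.01 × 10^-3 mol
n(CH3COOH) in the aliquot = 3.01 × 10^-3 mol (1:1 ratio)
[CH3COOH]_dilute = 3.01 × 10^-3 / 0.0200 = 0.150 mol/L
Dilution factor = 500.0 / 9.99 = 50.05
[CH3COOH]_stock = 0.150 × 50.05 = 7.53 mol/L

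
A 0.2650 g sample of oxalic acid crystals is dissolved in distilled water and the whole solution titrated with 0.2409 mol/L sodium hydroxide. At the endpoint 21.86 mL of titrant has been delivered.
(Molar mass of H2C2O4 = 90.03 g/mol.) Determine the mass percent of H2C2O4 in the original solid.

89.45 %

H2C2O4 + 2 NaOH → Na2C2O4 + 2 H2O
n(NaOH) = 0.02186 L × 0.2409 mol/L = 5.266 × 10^-3 mol
From the 1:2 ratio, n(H2C2O4) = 1/2 × 5.266 × 10^-3 = 2.633 × 10^-3 mol
mass of H2C2O4 = 2.633 × 10^-3 × 90.03 g/mol = 0.2371 g
% H2C2O4 = 0.2371 / 0.2650 × 100 = 89.45 %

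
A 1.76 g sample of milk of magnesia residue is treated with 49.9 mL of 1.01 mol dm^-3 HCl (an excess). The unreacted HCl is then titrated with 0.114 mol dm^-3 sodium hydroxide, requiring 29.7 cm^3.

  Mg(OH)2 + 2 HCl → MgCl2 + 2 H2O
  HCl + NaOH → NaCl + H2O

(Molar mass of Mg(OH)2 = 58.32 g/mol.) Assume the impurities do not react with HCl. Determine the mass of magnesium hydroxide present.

1.37 g

n(HCl) added = 0.0499 × 1.01 = 0.0504 mol
n(NaOH) used in back-titration = 0.0297 × 0.114 = 3.39 × 10^-3 mol
n(HCl) left over = 3.39 × 10^-3 mol (1:1 ratio)
n(HCl) consumed by analyte = 0.0504 − 3.39 × 10^-3 = 0.0470 mol
From the 1:2 ratio, n(Mg(OH)2) = 1/2 × 0.0470 = 0.0235 mol
mass of Mg(OH)2 = 0.0235 × 58.32 = 1.37 g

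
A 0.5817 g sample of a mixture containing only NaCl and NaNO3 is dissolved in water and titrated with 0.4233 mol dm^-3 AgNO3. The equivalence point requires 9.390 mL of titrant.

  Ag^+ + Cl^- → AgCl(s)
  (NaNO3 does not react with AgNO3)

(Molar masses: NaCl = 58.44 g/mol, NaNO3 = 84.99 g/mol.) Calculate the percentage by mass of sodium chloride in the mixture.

n(AgNO3) = 0.009390 × 0.4233 = 3.975 × 10^-3 mol
Let x = n(NaCl), y = n(NaNO3).
Titrant: 1x = 3.975 × 10^-3;  mass: 58.44x + 84.99y = 0.5817
Solving, x = 3.975 × 10^-3 mol, y = 4.111 × 10^-3 mol
mass of NaCl = 3.975 × 10^-3 × 58.44 = 0.2323 g
% NaCl = 0.2323 / 0.5817 × 100 = 39.93 %

39.93 %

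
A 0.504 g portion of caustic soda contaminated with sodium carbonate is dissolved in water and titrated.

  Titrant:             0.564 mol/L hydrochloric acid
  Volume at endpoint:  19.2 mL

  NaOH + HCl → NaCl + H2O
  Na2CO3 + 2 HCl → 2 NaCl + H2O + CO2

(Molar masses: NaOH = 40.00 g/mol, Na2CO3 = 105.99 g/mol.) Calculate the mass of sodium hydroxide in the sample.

n(HCl) = 0.0192 × 0.564 = 0.0108 mol
Let x = n(NaOH), y = n(Na2CO3).
Titrant: 1x + 2y = 0.0108;  mass: 40.00x + 105.99y = 0.504
Solving, x = 5.38 × 10^-3 mol, y = 2.73 × 10^-3 mol
mass of NaOH = 5.38 × 10^-3 × 40.00 = 0.215 g

0.215 g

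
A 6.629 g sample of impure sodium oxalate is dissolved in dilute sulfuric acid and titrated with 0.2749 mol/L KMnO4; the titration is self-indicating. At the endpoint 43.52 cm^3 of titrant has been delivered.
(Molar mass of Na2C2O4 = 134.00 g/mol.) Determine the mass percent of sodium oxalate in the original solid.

60.46 %

2 MnO4^- + 5 C2O4^2- + 16 H^+ → 2 Mn^2+ + 10 CO2 + 8 H2O
n(KMnO4) = 0.04352 L × 0.2749 mol/L = 0.01196 mol
From the 5:2 ratio, n(Na2C2O4) = 5/2 × 0.01196 = 0.02991 mol
mass of Na2C2O4 = 0.02991 × 134.00 g/mol = 4.008 g
% Na2C2O4 = 4.008 / 6.629 × 100 = 60.46 %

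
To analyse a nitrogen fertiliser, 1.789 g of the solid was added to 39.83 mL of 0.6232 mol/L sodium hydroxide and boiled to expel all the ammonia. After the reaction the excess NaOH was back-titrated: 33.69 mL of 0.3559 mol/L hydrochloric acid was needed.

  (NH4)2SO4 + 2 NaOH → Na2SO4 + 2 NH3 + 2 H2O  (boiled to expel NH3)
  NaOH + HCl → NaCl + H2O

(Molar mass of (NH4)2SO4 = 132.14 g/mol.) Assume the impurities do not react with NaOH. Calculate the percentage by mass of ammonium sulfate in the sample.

47.39 %

n(NaOH) added = 0.03983 × 0.6232 = 0.02482 mol
n(HCl) used in back-titration = 0.03369 × 0.3559 = 0.01199 mol
n(NaOH) left over = 0.01199 mol (1:1 ratio)
n(NaOH) consumed by analyte = 0.02482 − 0.01199 = 0.01283 mol
From the 1:2 ratio, n((NH4)2SO4) = 1/2 × 0.01283 = 6.416 × 10^-3 mol
mass of (NH4)2SO4 = 6.416 × 10^-3 × 132.14 = 0.8478 g
% (NH4)2SO4 = 0.8478 / 1.789 × 100 = 47.39 %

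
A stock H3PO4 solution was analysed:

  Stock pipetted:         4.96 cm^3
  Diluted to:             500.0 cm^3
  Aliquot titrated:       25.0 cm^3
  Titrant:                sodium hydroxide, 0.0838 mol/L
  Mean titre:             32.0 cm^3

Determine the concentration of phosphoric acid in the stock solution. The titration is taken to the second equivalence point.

5.41 mol/L

H3PO4 + 2 NaOH → Na2HPO4 + 2 H2O
n(NaOH) = 0.0320 × 0.0838 = 2.68 × 10^-3 mol
From the 1:2 ratio, n(H3PO4) in the aliquot = 1/2 × 2.68 × 10^-3 = 1.34 × 10^-3 mol
[H3PO4]_dilute = 1.34 × 10^-3 / 0.0250 = 0.0536 mol/L
Dilution factor = 500.0 / 4.96 = 100.8
[H3PO4]_stock = 0.0536 × 100.8 = 5.41 mol/L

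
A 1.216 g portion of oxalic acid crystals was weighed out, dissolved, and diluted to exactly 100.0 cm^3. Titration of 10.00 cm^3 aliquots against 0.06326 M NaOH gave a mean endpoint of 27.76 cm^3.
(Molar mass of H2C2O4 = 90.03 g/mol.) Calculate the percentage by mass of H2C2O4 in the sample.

65.01 %

H2C2O4 + 2 NaOH → Na2C2O4 + 2 H2O
n(NaOH) per titration = 0.02776 × 0.06326 = 1.756 × 10^-3 mol
From the 1:2 ratio, n(H2C2O4) in each aliquot = 1/2 × 1.756 × 10^-3 = 8.780 × 10^-4 mol
n(H2C2O4) in the whole flask = 8.780 × 10^-4 × 100.0/10.00 = 8.780 × 10^-3 mol
mass of H2C2O4 = 8.780 × 10^-3 × 90.03 = 0.7905 g
% H2C2O4 = 0.7905 / 1.216 × 100 = 65.01 %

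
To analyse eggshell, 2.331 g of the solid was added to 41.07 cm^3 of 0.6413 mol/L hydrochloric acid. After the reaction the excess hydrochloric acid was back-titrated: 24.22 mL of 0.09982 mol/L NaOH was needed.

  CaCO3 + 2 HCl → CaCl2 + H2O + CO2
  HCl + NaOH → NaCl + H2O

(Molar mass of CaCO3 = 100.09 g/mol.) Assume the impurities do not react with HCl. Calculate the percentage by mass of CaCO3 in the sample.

n(HCl) added = 0.04107 × 0.6413 = 0.02634 mol
n(NaOH) used in back-titration = 0.02422 × 0.09982 = 2.418 × 10^-3 mol
n(HCl) left over = 2.418 × 10^-3 mol (1:1 ratio)
n(HCl) consumed by analyte = 0.02634 − 2.418 × 10^-3 = 0.02392 mol
From the 1:2 ratio, n(CaCO3) = 1/2 × 0.02392 = 0.01196 mol
mass of CaCO3 = 0.01196 × 100.09 = 1.197 g
% CaCO3 = 1.197 / 2.331 × 100 = 51.36 %

51.36 %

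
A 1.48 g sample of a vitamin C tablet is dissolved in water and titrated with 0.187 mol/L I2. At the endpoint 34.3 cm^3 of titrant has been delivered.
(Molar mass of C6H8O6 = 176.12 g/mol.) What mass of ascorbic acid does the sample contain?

C6H8O6 + I2 → C6H6O6 + 2 HI
n(I2) = 0.0343 L × 0.187 mol/L = 6.41 × 10^-3 mol
n(C6H8O6) = 6.41 × 10^-3 mol (1:1 ratio)
mass of C6H8O6 = 6.41 × 10^-3 × 176.12 g/mol = 1.13 g

1.13 g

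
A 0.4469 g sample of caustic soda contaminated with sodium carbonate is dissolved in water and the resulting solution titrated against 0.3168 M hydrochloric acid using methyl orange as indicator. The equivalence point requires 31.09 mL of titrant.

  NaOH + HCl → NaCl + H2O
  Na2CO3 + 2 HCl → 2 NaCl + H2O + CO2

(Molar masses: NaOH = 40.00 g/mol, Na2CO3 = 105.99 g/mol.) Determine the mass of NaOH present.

0.2311 g

n(HCl) = 0.03109 × 0.3168 = 9.849 × 10^-3 mol
Let x = n(NaOH), y = n(Na2CO3).
Titrant: 1x + 2y = 9.849 × 10^-3;  mass: 40.00x + 105.99y = 0.4469
Solving, x = 5.776 × 10^-3 mol, y = 2.036 × 10^-3 mol
mass of NaOH = 5.776 × 10^-3 × 40.00 = 0.2311 g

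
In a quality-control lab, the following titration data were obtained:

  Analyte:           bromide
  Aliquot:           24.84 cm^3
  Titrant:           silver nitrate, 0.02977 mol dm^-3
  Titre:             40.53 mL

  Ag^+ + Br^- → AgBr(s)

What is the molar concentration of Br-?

n(AgNO3) = 0.04053 L × 0.02977 mol/L = 1.207 × 10^-3 mol
n(Br-) = 1.207 × 10^-3 mol (1:1 mole ratio)
[Br-] = 1.207 × 10^-3 mol / 0.02484 L = 0.04857 mol/L

0.04857 mol/L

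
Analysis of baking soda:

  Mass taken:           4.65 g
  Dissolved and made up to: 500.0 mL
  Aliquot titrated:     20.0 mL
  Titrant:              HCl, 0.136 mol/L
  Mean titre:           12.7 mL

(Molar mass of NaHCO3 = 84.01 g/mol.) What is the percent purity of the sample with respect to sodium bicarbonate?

78.0 %

NaHCO3 + HCl → NaCl + H2O + CO2
n(HCl) per titration = 0.0127 × 0.136 = 1.73 × 10^-3 mol
n(NaHCO3) in each aliquot = 1.73 × 10^-3 mol (1:1 ratio)
n(NaHCO3) in the whole flask = 1.73 × 10^-3 × 500.0/20.0 = 0.0432 mol
mass of NaHCO3 = 0.0432 × 84.01 = 3.63 g
% NaHCO3 = 3.63 / 4.65 × 100 = 78.0 %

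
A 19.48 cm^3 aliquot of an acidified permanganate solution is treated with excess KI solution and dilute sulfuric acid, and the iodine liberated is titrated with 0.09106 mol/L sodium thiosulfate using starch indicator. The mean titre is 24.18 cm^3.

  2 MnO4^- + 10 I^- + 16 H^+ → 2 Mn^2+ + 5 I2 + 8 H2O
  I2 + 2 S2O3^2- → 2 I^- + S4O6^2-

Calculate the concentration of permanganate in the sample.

n(S2O3^2-) = 0.02418 × 0.09106 = 2.202 × 10^-3 mol
n(I2) = n(S2O3^2-)/2 = 1.101 × 10^-3 mol
From the 2:5 ratio, n(MnO4^-) in the aliquot = 2/5 × 1.101 × 10^-3 = 4.404 × 10^-4 mol
[MnO4^-] = 4.404 × 10^-4 / 0.01948 = 0.02261 mol/L

0.02261 mol/L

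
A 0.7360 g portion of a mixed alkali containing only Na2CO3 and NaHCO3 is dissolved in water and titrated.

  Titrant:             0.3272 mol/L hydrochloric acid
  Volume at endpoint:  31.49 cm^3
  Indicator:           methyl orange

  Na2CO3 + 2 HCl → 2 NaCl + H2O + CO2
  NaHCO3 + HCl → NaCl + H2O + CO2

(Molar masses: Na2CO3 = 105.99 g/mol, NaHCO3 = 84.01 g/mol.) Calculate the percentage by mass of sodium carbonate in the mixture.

30.09 %

n(HCl) = 0.03149 × 0.3272 = 0.01030 mol
Let x = n(Na2CO3), y = n(NaHCO3).
Titrant: 2x + 1y = 0.01030;  mass: 105.99x + 84.01y = 0.7360
Solving, x = 2.089 × 10^-3 mol, y = 6.125 × 10^-3 mol
mass of Na2CO3 = 2.089 × 10^-3 × 105.99 = 0.2214 g
% Na2CO3 = 0.2214 / 0.7360 × 100 = 30.09 %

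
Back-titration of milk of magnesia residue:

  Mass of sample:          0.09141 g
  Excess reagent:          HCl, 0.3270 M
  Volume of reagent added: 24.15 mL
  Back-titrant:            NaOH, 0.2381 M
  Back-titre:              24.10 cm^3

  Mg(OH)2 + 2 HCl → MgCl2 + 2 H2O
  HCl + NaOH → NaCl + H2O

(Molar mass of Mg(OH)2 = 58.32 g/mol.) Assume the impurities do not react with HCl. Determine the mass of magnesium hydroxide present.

0.06295 g

n(HCl) added = 0.02415 × 0.3270 = 7.897 × 10^-3 mol
n(NaOH) used in back-titration = 0.02410 × 0.2381 = 5.738 × 10^-3 mol
n(HCl) left over = 5.738 × 10^-3 mol (1:1 ratio)
n(HCl) consumed by analyte = 7.897 × 10^-3 − 5.738 × 10^-3 = 2.159 × 10^-3 mol
From the 1:2 ratio, n(Mg(OH)2) = 1/2 × 2.159 × 10^-3 = 1.079 × 10^-3 mol
mass of Mg(OH)2 = 1.079 × 10^-3 × 58.32 = 0.06295 g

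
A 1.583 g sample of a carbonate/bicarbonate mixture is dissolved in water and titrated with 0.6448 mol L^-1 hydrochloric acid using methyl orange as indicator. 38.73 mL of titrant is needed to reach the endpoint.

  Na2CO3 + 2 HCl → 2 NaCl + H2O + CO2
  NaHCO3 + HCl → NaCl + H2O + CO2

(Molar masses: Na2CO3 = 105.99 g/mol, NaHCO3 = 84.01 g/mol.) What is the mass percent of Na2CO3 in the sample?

55.59 %

n(HCl) = 0.03873 × 0.6448 = 0.02497 mol
Let x = n(Na2CO3), y = n(NaHCO3).
Titrant: 2x + 1y = 0.02497;  mass: 105.99x + 84.01y = 1.583
Solving, x = 8.302 × 10^-3 mol, y = 8.369 × 10^-3 mol
mass of Na2CO3 = 8.302 × 10^-3 × 105.99 = 0.8800 g
% Na2CO3 = 0.8800 / 1.583 × 100 = 55.59 %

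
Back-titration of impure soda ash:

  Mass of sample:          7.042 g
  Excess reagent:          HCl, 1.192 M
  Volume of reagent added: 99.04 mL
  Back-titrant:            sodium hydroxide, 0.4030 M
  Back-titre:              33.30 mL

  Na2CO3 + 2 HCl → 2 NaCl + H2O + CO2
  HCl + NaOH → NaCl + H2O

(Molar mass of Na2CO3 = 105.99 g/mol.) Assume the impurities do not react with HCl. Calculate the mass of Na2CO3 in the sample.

5.545 g

n(HCl) added = 0.09904 × 1.192 = 0.1181 mol
n(NaOH) used in back-titration = 0.03330 × 0.4030 = 0.01342 mol
n(HCl) left over = 0.01342 mol (1:1 ratio)
n(HCl) consumed by analyte = 0.1181 − 0.01342 = 0.1046 mol
From the 1:2 ratio, n(Na2CO3) = 1/2 × 0.1046 = 0.05232 mol
mass of Na2CO3 = 0.05232 × 105.99 = 5.545 g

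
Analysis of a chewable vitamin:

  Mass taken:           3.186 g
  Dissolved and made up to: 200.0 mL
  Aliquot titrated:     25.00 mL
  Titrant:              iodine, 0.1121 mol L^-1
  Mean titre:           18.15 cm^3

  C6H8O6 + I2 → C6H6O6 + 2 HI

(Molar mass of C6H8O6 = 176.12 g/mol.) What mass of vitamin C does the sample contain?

2.867 g

n(I2) per titration = 0.01815 × 0.1121 = 2.035 × 10^-3 mol
n(C6H8O6) in each aliquot = 2.035 × 10^-3 mol (1:1 ratio)
n(C6H8O6) in the whole flask = 2.035 × 10^-3 × 200.0/25.00 = 0.01628 mol
mass of C6H8O6 = 0.01628 × 176.12 = 2.867 g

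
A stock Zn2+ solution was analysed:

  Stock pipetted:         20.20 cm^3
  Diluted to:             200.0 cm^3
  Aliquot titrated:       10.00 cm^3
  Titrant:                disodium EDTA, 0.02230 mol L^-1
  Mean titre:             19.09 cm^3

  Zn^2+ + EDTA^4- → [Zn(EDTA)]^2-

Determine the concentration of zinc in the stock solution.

n(EDTA) = 0.01909 × 0.02230 = 4.257 × 10^-4 mol
n(Zn2+) in the aliquot = 4.257 × 10^-4 mol (1:1 ratio)
[Zn2+]_dilute = 4.257 × 10^-4 / 0.01000 = 0.04257 mol/L
Dilution factor = 200.0 / 20.20 = 9.901
[Zn2+]_stock = 0.04257 × 9.901 = 0.4215 mol/L

0.4215 mol/L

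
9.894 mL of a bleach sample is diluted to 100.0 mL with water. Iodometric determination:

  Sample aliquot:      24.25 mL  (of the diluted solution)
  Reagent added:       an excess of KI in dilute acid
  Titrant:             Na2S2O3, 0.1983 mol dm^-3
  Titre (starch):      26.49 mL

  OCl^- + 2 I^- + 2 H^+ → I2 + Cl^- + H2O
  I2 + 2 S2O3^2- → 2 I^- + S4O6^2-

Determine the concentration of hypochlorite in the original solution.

n(S2O3^2-) = 0.02649 × 0.1983 = 5.253 × 10^-3 mol
n(I2) = n(S2O3^2-)/2 = 2.626 × 10^-3 mol
n(OCl^-) in the aliquot = 2.626 × 10^-3 mol (1:1 ratio)
[OCl^-]_dilute = 2.626 × 10^-3 / 0.02425 = 0.1083 mol/L
[OCl^-]_original = 0.1083 × 100.0/9.894 = 1.095 mol/L

1.095 mol/L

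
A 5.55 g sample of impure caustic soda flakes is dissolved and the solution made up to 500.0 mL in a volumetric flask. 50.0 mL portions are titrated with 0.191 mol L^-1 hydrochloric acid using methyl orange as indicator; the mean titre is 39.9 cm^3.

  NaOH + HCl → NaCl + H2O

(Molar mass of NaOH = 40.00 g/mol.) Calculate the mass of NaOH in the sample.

n(HCl) per titration = 0.0399 × 0.191 = 7.62 × 10^-3 mol
n(NaOH) in each aliquot = 7.62 × 10^-3 mol (1:1 ratio)
n(NaOH) in the whole flask = 7.62 × 10^-3 × 500.0/50.0 = 0.0762 mol
mass of NaOH = 0.0762 × 40.00 = 3.05 g

3.05 g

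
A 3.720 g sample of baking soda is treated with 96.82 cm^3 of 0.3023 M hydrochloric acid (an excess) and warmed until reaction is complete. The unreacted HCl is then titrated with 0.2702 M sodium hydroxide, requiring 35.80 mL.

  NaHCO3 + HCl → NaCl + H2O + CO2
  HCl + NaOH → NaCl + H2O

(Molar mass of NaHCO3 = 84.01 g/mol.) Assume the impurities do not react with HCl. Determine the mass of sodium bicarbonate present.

1.646 g

n(HCl) added = 0.09682 × 0.3023 = 0.02927 mol
n(NaOH) used in back-titration = 0.03580 × 0.2702 = 9.673 × 10^-3 mol
n(HCl) left over = 9.673 × 10^-3 mol (1:1 ratio)
n(HCl) consumed by analyte = 0.02927 − 9.673 × 10^-3 = 0.01960 mol
n(NaHCO3) = 0.01960 mol (1:1 ratio)
mass of NaHCO3 = 0.01960 × 84.01 = 1.646 g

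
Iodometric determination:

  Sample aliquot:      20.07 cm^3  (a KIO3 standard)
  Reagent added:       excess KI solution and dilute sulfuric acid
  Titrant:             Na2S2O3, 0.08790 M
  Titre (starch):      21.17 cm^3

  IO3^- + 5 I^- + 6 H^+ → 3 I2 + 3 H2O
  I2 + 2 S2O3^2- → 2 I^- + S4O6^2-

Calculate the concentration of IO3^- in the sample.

0.01545 M

n(S2O3^2-) = 0.02117 × 0.08790 = 1.861 × 10^-3 mol
n(I2) = n(S2O3^2-)/2 = 9.304 × 10^-4 mol
From the 1:3 ratio, n(IO3^-) in the aliquot = 1/3 × 9.304 × 10^-4 = 3.101 × 10^-4 mol
[IO3^-] = 3.101 × 10^-4 / 0.02007 = 0.01545 mol/L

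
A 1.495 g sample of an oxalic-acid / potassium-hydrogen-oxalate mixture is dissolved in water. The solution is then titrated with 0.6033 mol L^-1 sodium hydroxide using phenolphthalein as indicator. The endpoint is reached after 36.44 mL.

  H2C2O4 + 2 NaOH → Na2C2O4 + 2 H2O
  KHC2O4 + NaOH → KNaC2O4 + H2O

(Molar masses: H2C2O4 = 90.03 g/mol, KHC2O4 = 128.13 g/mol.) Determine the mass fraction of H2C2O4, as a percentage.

47.89 %

n(NaOH) = 0.03644 × 0.6033 = 0.02198 mol
Let x = n(H2C2O4), y = n(KHC2O4).
Titrant: 2x + 1y = 0.02198;  mass: 90.03x + 128.13y = 1.495
Solving, x = 7.952 × 10^-3 mol, y = 6.080 × 10^-3 mol
mass of H2C2O4 = 7.952 × 10^-3 × 90.03 = 0.7159 g
% H2C2O4 = 0.7159 / 1.495 × 100 = 47.89 %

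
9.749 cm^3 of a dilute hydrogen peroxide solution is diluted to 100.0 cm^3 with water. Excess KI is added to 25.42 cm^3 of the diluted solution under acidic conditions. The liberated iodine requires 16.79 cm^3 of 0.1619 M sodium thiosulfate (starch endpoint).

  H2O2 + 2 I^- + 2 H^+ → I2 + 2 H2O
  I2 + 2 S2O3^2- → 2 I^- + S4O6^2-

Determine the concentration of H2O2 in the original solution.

n(S2O3^2-) = 0.01679 × 0.1619 = 2.718 × 10^-3 mol
n(I2) = n(S2O3^2-)/2 = 1.359 × 10^-3 mol
n(H2O2) in the aliquot = 1.359 × 10^-3 mol (1:1 ratio)
[H2O2]_dilute = 1.359 × 10^-3 / 0.02542 = 0.05347 mol/L
[H2O2]_original = 0.05347 × 100.0/9.749 = 0.5484 mol/L

0.5484 M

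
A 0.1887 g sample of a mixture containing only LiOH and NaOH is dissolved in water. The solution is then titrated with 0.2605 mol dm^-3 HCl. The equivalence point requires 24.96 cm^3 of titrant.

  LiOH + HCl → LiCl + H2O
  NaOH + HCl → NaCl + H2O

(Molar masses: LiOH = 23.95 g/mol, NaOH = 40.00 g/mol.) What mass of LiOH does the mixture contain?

n(HCl) = 0.02496 × 0.2605 = 6.502 × 10^-3 mol
Let x = n(LiOH), y = n(NaOH).
Titrant: 1x + 1y = 6.502 × 10^-3;  mass: 23.95x + 40.00y = 0.1887
Solving, x = 4.448 × 10^-3 mol, y = 2.055 × 10^-3 mol
mass of LiOH = 4.448 × 10^-3 × 23.95 = 0.1065 g

0.1065 g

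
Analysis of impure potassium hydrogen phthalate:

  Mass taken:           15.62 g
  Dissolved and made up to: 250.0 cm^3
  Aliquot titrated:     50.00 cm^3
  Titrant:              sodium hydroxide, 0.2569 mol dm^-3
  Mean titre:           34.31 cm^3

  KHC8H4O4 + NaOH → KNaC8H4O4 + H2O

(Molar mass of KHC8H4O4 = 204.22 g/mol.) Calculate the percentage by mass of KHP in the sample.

57.62 %

n(NaOH) per titration = 0.03431 × 0.2569 = 8.814 × 10^-3 mol
n(KHC8H4O4) in each aliquot = 8.814 × 10^-3 mol (1:1 ratio)
n(KHC8H4O4) in the whole flask = 8.814 × 10^-3 × 250.0/50.00 = 0.04407 mol
mass of KHC8H4O4 = 0.04407 × 204.22 = 9.000 g
% KHC8H4O4 = 9.000 / 15.62 × 100 = 57.62 %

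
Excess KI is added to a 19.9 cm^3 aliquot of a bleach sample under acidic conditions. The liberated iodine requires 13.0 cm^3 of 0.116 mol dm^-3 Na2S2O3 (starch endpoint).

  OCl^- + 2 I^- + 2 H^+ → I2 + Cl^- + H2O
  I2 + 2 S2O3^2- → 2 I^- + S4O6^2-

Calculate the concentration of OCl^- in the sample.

n(S2O3^2-) = 0.0130 × 0.116 = 1.51 × 10^-3 mol
n(I2) = n(S2O3^2-)/2 = 7.54 × 10^-4 mol
n(OCl^-) in the aliquot = 7.54 × 10^-4 mol (1:1 ratio)
[OCl^-] = 7.54 × 10^-4 / 0.0199 = 0.0379 mol/L

0.0379 mol/L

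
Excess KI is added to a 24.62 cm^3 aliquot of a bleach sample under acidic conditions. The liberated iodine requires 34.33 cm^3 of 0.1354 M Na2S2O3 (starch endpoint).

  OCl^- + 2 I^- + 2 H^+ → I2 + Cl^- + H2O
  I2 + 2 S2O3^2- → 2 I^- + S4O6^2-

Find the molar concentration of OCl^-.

n(S2O3^2-) = 0.03433 × 0.1354 = 4.648 × 10^-3 mol
n(I2) = n(S2O3^2-)/2 = 2.324 × 10^-3 mol
n(OCl^-) in the aliquot = 2.324 × 10^-3 mol (1:1 ratio)
[OCl^-] = 2.324 × 10^-3 / 0.02462 = 0.09440 mol/L

0.09440 M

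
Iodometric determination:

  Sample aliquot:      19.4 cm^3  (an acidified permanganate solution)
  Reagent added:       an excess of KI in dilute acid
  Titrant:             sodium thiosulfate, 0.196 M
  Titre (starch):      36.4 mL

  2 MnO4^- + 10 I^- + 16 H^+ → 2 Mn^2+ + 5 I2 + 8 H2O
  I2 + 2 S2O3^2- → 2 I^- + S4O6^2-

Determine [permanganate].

0.0736 M

n(S2O3^2-) = 0.0364 × 0.196 = 7.13 × 10^-3 mol
n(I2) = n(S2O3^2-)/2 = 3.57 × 10^-3 mol
From the 2:5 ratio, n(MnO4^-) in the aliquot = 2/5 × 3.57 × 10^-3 = 1.43 × 10^-3 mol
[MnO4^-] = 1.43 × 10^-3 / 0.0194 = 0.0736 mol/L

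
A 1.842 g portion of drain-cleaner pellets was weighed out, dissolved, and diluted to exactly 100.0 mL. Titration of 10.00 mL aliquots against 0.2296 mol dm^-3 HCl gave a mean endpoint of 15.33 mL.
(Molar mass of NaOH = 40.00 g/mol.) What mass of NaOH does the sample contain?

NaOH + HCl → NaCl + H2O
n(HCl) per titration = 0.01533 × 0.2296 = 3.520 × 10^-3 mol
n(NaOH) in each aliquot = 3.520 × 10^-3 mol (1:1 ratio)
n(NaOH) in the whole flask = 3.520 × 10^-3 × 100.0/10.00 = 0.03520 mol
mass of NaOH = 0.03520 × 40.00 = 1.408 g

1.408 g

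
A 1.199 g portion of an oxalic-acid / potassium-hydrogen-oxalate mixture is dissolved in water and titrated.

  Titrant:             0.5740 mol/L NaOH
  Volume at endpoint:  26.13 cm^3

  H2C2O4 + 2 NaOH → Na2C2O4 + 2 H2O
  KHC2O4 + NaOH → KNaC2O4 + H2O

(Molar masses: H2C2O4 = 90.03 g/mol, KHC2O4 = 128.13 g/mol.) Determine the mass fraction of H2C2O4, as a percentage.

32.65 %

n(NaOH) = 0.02613 × 0.5740 = 0.01500 mol
Let x = n(H2C2O4), y = n(KHC2O4).
Titrant: 2x + 1y = 0.01500;  mass: 90.03x + 128.13y = 1.199
Solving, x = 4.348 × 10^-3 mol, y = 6.303 × 10^-3 mol
mass of H2C2O4 = 4.348 × 10^-3 × 90.03 = 0.3915 g
% H2C2O4 = 0.3915 / 1.199 × 100 = 32.65 %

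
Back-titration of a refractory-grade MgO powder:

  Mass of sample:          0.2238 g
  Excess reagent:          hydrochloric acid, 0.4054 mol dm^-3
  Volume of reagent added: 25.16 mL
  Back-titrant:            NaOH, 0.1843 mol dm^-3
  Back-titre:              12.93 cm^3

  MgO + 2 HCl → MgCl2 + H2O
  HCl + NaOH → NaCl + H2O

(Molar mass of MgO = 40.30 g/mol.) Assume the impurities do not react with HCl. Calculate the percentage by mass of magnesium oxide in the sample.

70.38 %

n(HCl) added = 0.02516 × 0.4054 = 0.01020 mol
n(NaOH) used in back-titration = 0.01293 × 0.1843 = 2.383 × 10^-3 mol
n(HCl) left over = 2.383 × 10^-3 mol (1:1 ratio)
n(HCl) consumed by analyte = 0.01020 − 2.383 × 10^-3 = 7.817 × 10^-3 mol
From the 1:2 ratio, n(MgO) = 1/2 × 7.817 × 10^-3 = 3.908 × 10^-3 mol
mass of MgO = 3.908 × 10^-3 × 40.30 = 0.1575 g
% MgO = 0.1575 / 0.2238 × 100 = 70.38 %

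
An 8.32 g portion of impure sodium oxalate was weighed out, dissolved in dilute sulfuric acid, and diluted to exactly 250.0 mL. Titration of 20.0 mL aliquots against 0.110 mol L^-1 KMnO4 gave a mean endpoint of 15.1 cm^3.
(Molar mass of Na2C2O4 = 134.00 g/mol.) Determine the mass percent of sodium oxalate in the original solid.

2 MnO4^- + 5 C2O4^2- + 16 H^+ → 2 Mn^2+ + 10 CO2 + 8 H2O
n(KMnO4) per titration = 0.0151 × 0.110 = 1.66 × 10^-3 mol
From the 5:2 ratio, n(Na2C2O4) in each aliquot = 5/2 × 1.66 × 10^-3 = 4.15 × 10^-3 mol
n(Na2C2O4) in the whole flask = 4.15 × 10^-3 × 250.0/20.0 = 0.0519 mol
mass of Na2C2O4 = 0.0519 × 134.00 = 6.96 g
% Na2C2O4 = 6.96 / 8.32 × 100 = 83.6 %

83.6 %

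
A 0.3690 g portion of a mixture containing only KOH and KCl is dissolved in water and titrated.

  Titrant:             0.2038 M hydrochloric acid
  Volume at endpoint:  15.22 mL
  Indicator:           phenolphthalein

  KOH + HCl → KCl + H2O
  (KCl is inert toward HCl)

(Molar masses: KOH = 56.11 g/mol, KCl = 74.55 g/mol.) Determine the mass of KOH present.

0.1740 g

n(HCl) = 0.01522 × 0.2038 = 3.102 × 10^-3 mol
Let x = n(KOH), y = n(KCl).
Titrant: 1x = 3.102 × 10^-3;  mass: 56.11x + 74.55y = 0.3690
Solving, x = 3.102 × 10^-3 mol, y = 2.615 × 10^-3 mol
mass of KOH = 3.102 × 10^-3 × 56.11 = 0.1740 g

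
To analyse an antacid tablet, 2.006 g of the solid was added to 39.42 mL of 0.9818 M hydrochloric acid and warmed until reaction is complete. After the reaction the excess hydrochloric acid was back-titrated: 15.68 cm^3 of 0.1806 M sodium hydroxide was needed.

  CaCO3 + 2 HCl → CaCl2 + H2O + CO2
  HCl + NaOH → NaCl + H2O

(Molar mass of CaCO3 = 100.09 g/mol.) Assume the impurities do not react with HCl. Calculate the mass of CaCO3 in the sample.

1.795 g

n(HCl) added = 0.03942 × 0.9818 = 0.03870 mol
n(NaOH) used in back-titration = 0.01568 × 0.1806 = 2.832 × 10^-3 mol
n(HCl) left over = 2.832 × 10^-3 mol (1:1 ratio)
n(HCl) consumed by analyte = 0.03870 − 2.832 × 10^-3 = 0.03587 mol
From the 1:2 ratio, n(CaCO3) = 1/2 × 0.03587 = 0.01794 mol
mass of CaCO3 = 0.01794 × 100.09 = 1.795 g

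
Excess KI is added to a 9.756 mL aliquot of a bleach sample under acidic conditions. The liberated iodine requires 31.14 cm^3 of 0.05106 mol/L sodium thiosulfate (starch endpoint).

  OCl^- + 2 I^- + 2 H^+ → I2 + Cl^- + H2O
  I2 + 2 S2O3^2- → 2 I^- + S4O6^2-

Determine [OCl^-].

0.08149 mol/L

n(S2O3^2-) = 0.03114 × 0.05106 = 1.590 × 10^-3 mol
n(I2) = n(S2O3^2-)/2 = 7.950 × 10^-4 mol
n(OCl^-) in the aliquot = 7.950 × 10^-4 mol (1:1 ratio)
[OCl^-] = 7.950 × 10^-4 / 0.009756 = 0.08149 mol/L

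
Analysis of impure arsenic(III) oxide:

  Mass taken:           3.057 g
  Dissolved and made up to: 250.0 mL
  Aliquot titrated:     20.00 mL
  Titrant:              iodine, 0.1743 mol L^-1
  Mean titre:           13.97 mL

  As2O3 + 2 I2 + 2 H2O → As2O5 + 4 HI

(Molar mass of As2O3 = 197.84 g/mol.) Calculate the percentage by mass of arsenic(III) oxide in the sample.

n(I2) per titration = 0.01397 × 0.1743 = 2.435 × 10^-3 mol
From the 1:2 ratio, n(As2O3) in each aliquot = 1/2 × 2.435 × 10^-3 = 1.217 × 10^-3 mol
n(As2O3) in the whole flask = 1.217 × 10^-3 × 250.0/20.00 = 0.01522 mol
mass of As2O3 = 0.01522 × 197.84 = 3.011 g
% As2O3 = 3.011 / 3.057 × 100 = 98.49 %

98.49 %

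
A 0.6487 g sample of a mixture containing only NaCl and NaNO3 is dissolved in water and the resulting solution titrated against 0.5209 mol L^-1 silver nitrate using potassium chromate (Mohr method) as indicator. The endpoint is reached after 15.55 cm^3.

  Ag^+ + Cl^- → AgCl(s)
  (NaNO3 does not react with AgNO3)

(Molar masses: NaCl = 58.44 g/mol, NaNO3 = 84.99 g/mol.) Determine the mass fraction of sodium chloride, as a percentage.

72.97 %

n(AgNO3) = 0.01555 × 0.5209 = 8.100 × 10^-3 mol
Let x = n(NaCl), y = n(NaNO3).
Titrant: 1x = 8.100 × 10^-3;  mass: 58.44x + 84.99y = 0.6487
Solving, x = 8.100 × 10^-3 mol, y = 2.063 × 10^-3 mol
mass of NaCl = 8.100 × 10^-3 × 58.44 = 0.4734 g
% NaCl = 0.4734 / 0.6487 × 100 = 72.97 %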